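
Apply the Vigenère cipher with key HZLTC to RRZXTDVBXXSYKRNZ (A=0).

Repeat the key across the message: HZLTCHZLTCHZLTCH
R(17)+H(7): 24 → Y
R(17)+Z(25): 42≡16 → Q
Z(25)+L(11): 36≡10 → K
X(23)+T(19): 42≡16 → Q
T(19)+C(2): 21 → V
D(3)+H(7): 10 → K
V(21)+Z(25): 46≡20 → U
B(1)+L(11): 12 → M
X(23)+T(19): 42≡16 → Q
X(23)+C(2): 25 → Z
S(18)+H(7): 25 → Z
Y(24)+Z(25): 49≡23 → X
K(10)+L(11): 21 → V
R(17)+T(19): 36≡10 → K
N(13)+C(2): 15 → P
Z(25)+H(7): 32≡6 → G

YQKQVKUMQZZXVKPG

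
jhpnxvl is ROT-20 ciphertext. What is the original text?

j(9): 9−20=-11≡15 → p
h(7): 7−20=-13≡13 → n
p(15): 15−20=-5≡21 → v
n(13): 13−20=-7≡19 → t
x(23): 23−20=3 → d
v(21): 21−20=1 → b
l(11): 11−20=-9≡17 → r

pnvtdbr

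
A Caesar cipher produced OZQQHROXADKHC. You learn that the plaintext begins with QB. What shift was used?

24

From the crib: O(14)−Q(16)=-2≡24, so the shift is 24.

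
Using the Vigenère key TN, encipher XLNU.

Repeat the key across the message: TNTN
X(23)+T(19): 42≡16 → Q
L(11)+N(13): 24 → Y
N(13)+T(19): 32≡6 → G
U(20)+N(13): 33≡7 → H

QYGH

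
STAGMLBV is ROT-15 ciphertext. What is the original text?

S(18): 18−15=3 → D
T(19): 19−15=4 → E
A(0): 0−15=-15≡11 → L
G(6): 6−15=-9≡17 → R
M(12): 12−15=-3≡23 → X
L(11): 11−15=-4≡22 → W
B(1): 1−15=-14≡12 → M
V(21): 21−15=6 → G

DELRXWMG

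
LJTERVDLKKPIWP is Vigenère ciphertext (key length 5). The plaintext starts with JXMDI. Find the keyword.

Subtract each crib letter from the matching ciphertext letter (mod 26):
L(11)−J(9)=2 → C
J(9)−X(23)=-14≡12 → M
T(19)−M(12)=7 → H
E(4)−D(3)=1 → B
R(17)−I(8)=9 → J

CMHBJ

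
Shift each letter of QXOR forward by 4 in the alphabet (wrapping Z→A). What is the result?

Q(16): 16+4=20 → U
X(23): 23+4=27≡1 → B
O(14): 14+4=18 → S
R(17): 17+4=21 → V

UBSV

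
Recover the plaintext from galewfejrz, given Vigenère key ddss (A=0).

Repeat the key across the ciphertext: ddssddssdd
g(6)−d(3): 3 → d
a(0)−d(3): -3≡23 → x
l(11)−s(18): -7≡19 → t
e(4)−s(18): -14≡12 → m
w(22)−d(3): 19 → t
f(5)−d(3): 2 → c
e(4)−s(18): -14≡12 → m
j(9)−s(18): -9≡17 → r
r(17)−d(3): 14 → o
z(25)−d(3): 22 → w

dxtmtcmrow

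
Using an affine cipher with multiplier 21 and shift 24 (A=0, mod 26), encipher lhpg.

l(11): 21·11+24=255≡21 → v
h(7): 21·7+24=171≡15 → p
p(15): 21·15+24=339≡1 → b
g(6): 21·6+24=150≡20 → u

vpbu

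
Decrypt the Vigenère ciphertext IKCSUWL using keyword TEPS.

PGNABSW

Repeat the key across the ciphertext: TEPSTEP
I(8)−T(19): -11≡15 → P
K(10)−E(4): 6 → G
C(2)−P(15): -13≡13 → N
S(18)−S(18): 0 → A
U(20)−T(19): 1 → B
W(22)−E(4): 18 → S
L(11)−P(15): -4≡22 → W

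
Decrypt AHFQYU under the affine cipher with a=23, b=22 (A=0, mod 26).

QFXCIS

The inverse of 23 mod 26 is 17, since 23·17=391≡1. Apply D(y)=17·(y−22) mod 26:
A(0): 17·(0−22)=-374≡16 → Q
H(7): 17·(7−22)=-255≡5 → F
F(5): 17·(5−22)=-289≡23 → X
Q(16): 17·(16−22)=-102≡2 → C
Y(24): 17·(24−22)=34≡8 → I
U(20): 17·(20−22)=-34≡18 → S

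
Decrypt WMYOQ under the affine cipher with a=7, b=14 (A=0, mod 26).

QWUAE

The inverse of 7 mod 26 is 15, since 7·15=105≡1. Apply D(y)=15·(y−14) mod 26:
W(22): 15·(22−14)=120≡16 → Q
M(12): 15·(12−14)=-30≡22 → W
Y(24): 15·(24−14)=150≡20 → U
O(14): 15·(14−14)=0 → A
Q(16): 15·(16−14)=30≡4 → E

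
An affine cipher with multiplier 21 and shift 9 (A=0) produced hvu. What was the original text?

qid

The inverse of 21 mod 26 is 5, since 21·5=105≡1. Apply D(y)=5·(y−9) mod 26:
h(7): 5·(7−9)=-10≡16 → q
v(21): 5·(21−9)=60≡8 → i
u(20): 5·(20−9)=55≡3 → d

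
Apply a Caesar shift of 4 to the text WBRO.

AFVS

W(22): 22+4=26≡0 → A
B(1): 1+4=5 → F
R(17): 17+4=21 → V
O(14): 14+4=18 → S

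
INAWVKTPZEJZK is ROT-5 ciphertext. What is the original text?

I(8): 8−5=3 → D
N(13): 13−5=8 → I
A(0): 0−5=-5≡21 → V
W(22): 22−5=17 → R
V(21): 21−5=16 → Q
K(10): 10−5=5 → F
T(19): 19−5=14 → O
P(15): 15−5=10 → K
Z(25): 25−5=20 → U
E(4): 4−5=-1≡25 → Z
J(9): 9−5=4 → E
Z(25): 25−5=20 → U
K(10): 10−5=5 → F

DIVRQFOKUZEUF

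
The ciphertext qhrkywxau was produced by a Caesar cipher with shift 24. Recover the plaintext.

q(16): 16−24=-8≡18 → s
h(7): 7−24=-17≡9 → j
r(17): 17−24=-7≡19 → t
k(10): 10−24=-14≡12 → m
y(24): 24−24=0 → a
w(22): 22−24=-2≡24 → y
x(23): 23−24=-1≡25 → z
a(0): 0−24=-24≡2 → c
u(20): 20−24=-4≡22 → w

sjtmayzcw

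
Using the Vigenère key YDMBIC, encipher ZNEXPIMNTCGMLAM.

Repeat the key across the message: YDMBICYDMBICYDM
Z(25)+Y(24): 49≡23 → X
N(13)+D(3): 16 → Q
E(4)+M(12): 16 → Q
X(23)+B(1): 24 → Y
P(15)+I(8): 23 → X
I(8)+C(2): 10 → K
M(12)+Y(24): 36≡10 → K
N(13)+D(3): 16 → Q
T(19)+M(12): 31≡5 → F
C(2)+B(1): 3 → D
G(6)+I(8): 14 → O
M(12)+C(2): 14 → O
L(11)+Y(24): 35≡9 → J
A(0)+D(3): 3 → D
M(12)+M(12): 24 → Y

XQQYXKKQFDOOJDY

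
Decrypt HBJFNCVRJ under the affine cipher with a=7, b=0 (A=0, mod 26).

The inverse of 7 mod 26 is 15, since 7·15=105≡1. Apply D(y)=15·(y−0) mod 26:
H(7): 15·(7−0)=105≡1 → B
B(1): 15·(1−0)=15 → P
J(9): 15·(9−0)=135≡5 → F
F(5): 15·(5−0)=75≡23 → X
N(13): 15·(13−0)=195≡13 → N
C(2): 15·(2−0)=30≡4 → E
V(21): 15·(21−0)=315≡3 → D
R(17): 15·(17−0)=255≡21 → V
J(9): 15·(9−0)=135≡5 → F

BPFXNEDVF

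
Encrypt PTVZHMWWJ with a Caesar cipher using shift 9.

P(15): 15+9=24 → Y
T(19): 19+9=28≡2 → C
V(21): 21+9=30≡4 → E
Z(25): 25+9=34≡8 → I
H(7): 7+9=16 → Q
M(12): 12+9=21 → V
W(22): 22+9=31≡5 → F
W(22): 22+9=31≡5 → F
J(9): 9+9=18 → S

YCEIQVFFS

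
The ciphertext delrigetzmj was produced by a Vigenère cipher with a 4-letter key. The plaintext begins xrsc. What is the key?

gntp

Subtract each crib letter from the matching ciphertext letter (mod 26):
d(3)−x(23)=-20≡6 → g
e(4)−r(17)=-13≡13 → n
l(11)−s(18)=-7≡19 → t
r(17)−c(2)=15 → p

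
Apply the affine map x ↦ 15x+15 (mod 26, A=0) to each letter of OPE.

O(14): 15·14+15=225≡17 → R
P(15): 15·15+15=240≡6 → G
E(4): 15·4+15=75≡23 → X

RGX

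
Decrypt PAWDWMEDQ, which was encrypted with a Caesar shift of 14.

BMIPIYQPC

P(15): 15−14=1 → B
A(0): 0−14=-14≡12 → M
W(22): 22−14=8 → I
D(3): 3−14=-11≡15 → P
W(22): 22−14=8 → I
M(12): 12−14=-2≡24 → Y
E(4): 4−14=-10≡16 → Q
D(3): 3−14=-11≡15 → P
Q(16): 16−14=2 → C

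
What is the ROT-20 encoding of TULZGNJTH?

NOFTAHDNB

T(19): 19+20=39≡13 → N
U(20): 20+20=40≡14 → O
L(11): 11+20=31≡5 → F
Z(25): 25+20=45≡19 → T
G(6): 6+20=26≡0 → A
N(13): 13+20=33≡7 → H
J(9): 9+20=29≡3 → D
T(19): 19+20=39≡13 → N
H(7): 7+20=27≡1 → B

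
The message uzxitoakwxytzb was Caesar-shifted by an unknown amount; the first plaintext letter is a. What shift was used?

20

From the crib: u(20)−a(0)=20, so the shift is 20.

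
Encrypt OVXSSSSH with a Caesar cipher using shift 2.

O(14): 14+2=16 → Q
V(21): 21+2=23 → X
X(23): 23+2=25 → Z
S(18): 18+2=20 → U
S(18): 18+2=20 → U
S(18): 18+2=20 → U
S(18): 18+2=20 → U
H(7): 7+2=9 → J

QXZUUUUJ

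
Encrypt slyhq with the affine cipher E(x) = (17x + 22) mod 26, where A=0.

s(18): 17·18+22=328≡16 → q
l(11): 17·11+22=209≡1 → b
y(24): 17·24+22=430≡14 → o
h(7): 17·7+22=141≡11 → l
q(16): 17·16+22=294≡8 → i

qboli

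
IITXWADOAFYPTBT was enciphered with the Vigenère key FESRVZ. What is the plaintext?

DEBGBBYKIODQOXB

Repeat the key across the ciphertext: FESRVZFESRVZFES
I(8)−F(5): 3 → D
I(8)−E(4): 4 → E
T(19)−S(18): 1 → B
X(23)−R(17): 6 → G
W(22)−V(21): 1 → B
A(0)−Z(25): -25≡1 → B
D(3)−F(5): -2≡24 → Y
O(14)−E(4): 10 → K
A(0)−S(18): -18≡8 → I
F(5)−R(17): -12≡14 → O
Y(24)−V(21): 3 → D
P(15)−Z(25): -10≡16 → Q
T(19)−F(5): 14 → O
B(1)−E(4): -3≡23 → X
T(19)−S(18): 1 → B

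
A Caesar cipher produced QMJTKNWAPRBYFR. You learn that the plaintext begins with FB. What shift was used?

11

From the crib: Q(16)−F(5)=11, so the shift is 11.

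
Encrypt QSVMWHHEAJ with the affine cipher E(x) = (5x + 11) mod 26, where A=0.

NXMTRUUFLE

Q(16): 5·16+11=91≡13 → N
S(18): 5·18+11=101≡23 → X
V(21): 5·21+11=116≡12 → M
M(12): 5·12+11=71≡19 → T
W(22): 5·22+11=121≡17 → R
H(7): 5·7+11=46≡20 → U
H(7): 5·7+11=46≡20 → U
E(4): 5·4+11=31≡5 → F
A(0): 5·0+11=11 → L
J(9): 5·9+11=56≡4 → E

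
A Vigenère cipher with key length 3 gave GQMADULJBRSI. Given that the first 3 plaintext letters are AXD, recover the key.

GTJ

Subtract each crib letter from the matching ciphertext letter (mod 26):
G(6)−A(0)=6 → G
Q(16)−X(23)=-7≡19 → T
M(12)−D(3)=9 → J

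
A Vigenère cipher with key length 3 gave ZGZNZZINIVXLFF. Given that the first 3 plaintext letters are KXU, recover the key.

PJF

Subtract each crib letter from the matching ciphertext letter (mod 26):
Z(25)−K(10)=15 → P
G(6)−X(23)=-17≡9 → J
Z(25)−U(20)=5 → F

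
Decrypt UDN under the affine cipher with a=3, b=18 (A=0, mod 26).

SVH

The inverse of 3 mod 26 is 9, since 3·9=27≡1. Apply D(y)=9·(y−18) mod 26:
U(20): 9·(20−18)=18 → S
D(3): 9·(3−18)=-135≡21 → V
N(13): 9·(13−18)=-45≡7 → H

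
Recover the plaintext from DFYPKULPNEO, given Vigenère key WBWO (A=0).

HECBOTPBRDS

Repeat the key across the ciphertext: WBWOWBWOWBW
D(3)−W(22): -19≡7 → H
F(5)−B(1): 4 → E
Y(24)−W(22): 2 → C
P(15)−O(14): 1 → B
K(10)−W(22): -12≡14 → O
U(20)−B(1): 19 → T
L(11)−W(22): -11≡15 → P
P(15)−O(14): 1 → B
N(13)−W(22): -9≡17 → R
E(4)−B(1): 3 → D
O(14)−W(22): -8≡18 → S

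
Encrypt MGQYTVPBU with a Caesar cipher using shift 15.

M(12): 12+15=27≡1 → B
G(6): 6+15=21 → V
Q(16): 16+15=31≡5 → F
Y(24): 24+15=39≡13 → N
T(19): 19+15=34≡8 → I
V(21): 21+15=36≡10 → K
P(15): 15+15=30≡4 → E
B(1): 1+15=16 → Q
U(20): 20+15=35≡9 → J

BVFNIKEQJ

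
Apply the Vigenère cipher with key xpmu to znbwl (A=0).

Repeat the key across the message: xpmux
z(25)+x(23): 48≡22 → w
n(13)+p(15): 28≡2 → c
b(1)+m(12): 13 → n
w(22)+u(20): 42≡16 → q
l(11)+x(23): 34≡8 → i

wcnqi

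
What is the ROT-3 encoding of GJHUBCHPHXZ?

G(6): 6+3=9 → J
J(9): 9+3=12 → M
H(7): 7+3=10 → K
U(20): 20+3=23 → X
B(1): 1+3=4 → E
C(2): 2+3=5 → F
H(7): 7+3=10 → K
P(15): 15+3=18 → S
H(7): 7+3=10 → K
X(23): 23+3=26≡0 → A
Z(25): 25+3=28≡2 → C

JMKXEFKSKAC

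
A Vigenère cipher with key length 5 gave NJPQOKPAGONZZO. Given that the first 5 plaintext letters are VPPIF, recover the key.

SUAIJ

Subtract each crib letter from the matching ciphertext letter (mod 26):
N(13)−V(21)=-8≡18 → S
J(9)−P(15)=-6≡20 → U
P(15)−P(15)=0 → A
Q(16)−I(8)=8 → I
O(14)−F(5)=9 → J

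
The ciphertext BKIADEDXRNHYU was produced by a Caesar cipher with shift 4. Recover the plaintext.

B(1): 1−4=-3≡23 → X
K(10): 10−4=6 → G
I(8): 8−4=4 → E
A(0): 0−4=-4≡22 → W
D(3): 3−4=-1≡25 → Z
E(4): 4−4=0 → A
D(3): 3−4=-1≡25 → Z
X(23): 23−4=19 → T
R(17): 17−4=13 → N
N(13): 13−4=9 → J
H(7): 7−4=3 → D
Y(24): 24−4=20 → U
U(20): 20−4=16 → Q

XGEWZAZTNJDUQ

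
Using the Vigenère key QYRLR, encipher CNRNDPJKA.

SLIYUFHBL

Repeat the key across the message: QYRLRQYRL
C(2)+Q(16): 18 → S
N(13)+Y(24): 37≡11 → L
R(17)+R(17): 34≡8 → I
N(13)+L(11): 24 → Y
D(3)+R(17): 20 → U
P(15)+Q(16): 31≡5 → F
J(9)+Y(24): 33≡7 → H
K(10)+R(17): 27≡1 → B
A(0)+L(11): 11 → L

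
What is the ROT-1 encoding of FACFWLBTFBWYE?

F(5): 5+1=6 → G
A(0): 0+1=1 → B
C(2): 2+1=3 → D
F(5): 5+1=6 → G
W(22): 22+1=23 → X
L(11): 11+1=12 → M
B(1): 1+1=2 → C
T(19): 19+1=20 → U
F(5): 5+1=6 → G
B(1): 1+1=2 → C
W(22): 22+1=23 → X
Y(24): 24+1=25 → Z
E(4): 4+1=5 → F

GBDGXMCUGCXZF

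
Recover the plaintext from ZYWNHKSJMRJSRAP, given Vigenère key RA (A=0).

IYFNQKBJVRSSAAY

Repeat the key across the ciphertext: RARARARARARARAR
Z(25)−R(17): 8 → I
Y(24)−A(0): 24 → Y
W(22)−R(17): 5 → F
N(13)−A(0): 13 → N
H(7)−R(17): -10≡16 → Q
K(10)−A(0): 10 → K
S(18)−R(17): 1 → B
J(9)−A(0): 9 → J
M(12)−R(17): -5≡21 → V
R(17)−A(0): 17 → R
J(9)−R(17): -8≡18 → S
S(18)−A(0): 18 → S
R(17)−R(17): 0 → A
A(0)−A(0): 0 → A
P(15)−R(17): -2≡24 → Y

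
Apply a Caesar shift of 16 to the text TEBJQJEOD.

T(19): 19+16=35≡9 → J
E(4): 4+16=20 → U
B(1): 1+16=17 → R
J(9): 9+16=25 → Z
Q(16): 16+16=32≡6 → G
J(9): 9+16=25 → Z
E(4): 4+16=20 → U
O(14): 14+16=30≡4 → E
D(3): 3+16=19 → T

JURZGZUET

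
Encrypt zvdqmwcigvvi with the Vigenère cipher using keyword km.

jhncwimuqhfu

Repeat the key across the message: kmkmkmkmkmkm
z(25)+k(10): 35≡9 → j
v(21)+m(12): 33≡7 → h
d(3)+k(10): 13 → n
q(16)+m(12): 28≡2 → c
m(12)+k(10): 22 → w
w(22)+m(12): 34≡8 → i
c(2)+k(10): 12 → m
i(8)+m(12): 20 → u
g(6)+k(10): 16 → q
v(21)+m(12): 33≡7 → h
v(21)+k(10): 31≡5 → f
i(8)+m(12): 20 → u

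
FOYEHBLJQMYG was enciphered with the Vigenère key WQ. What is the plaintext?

Repeat the key across the ciphertext: WQWQWQWQWQWQ
F(5)−W(22): -17≡9 → J
O(14)−Q(16): -2≡24 → Y
Y(24)−W(22): 2 → C
E(4)−Q(16): -12≡14 → O
H(7)−W(22): -15≡11 → L
B(1)−Q(16): -15≡11 → L
L(11)−W(22): -11≡15 → P
J(9)−Q(16): -7≡19 → T
Q(16)−W(22): -6≡20 → U
M(12)−Q(16): -4≡22 → W
Y(24)−W(22): 2 → C
G(6)−Q(16): -10≡16 → Q

JYCOLLPTUWCQ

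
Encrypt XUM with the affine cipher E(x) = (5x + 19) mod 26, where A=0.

EPB

X(23): 5·23+19=134≡4 → E
U(20): 5·20+19=119≡15 → P
M(12): 5·12+19=79≡1 → B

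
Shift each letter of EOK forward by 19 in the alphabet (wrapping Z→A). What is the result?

E(4): 4+19=23 → X
O(14): 14+19=33≡7 → H
K(10): 10+19=29≡3 → D

XHD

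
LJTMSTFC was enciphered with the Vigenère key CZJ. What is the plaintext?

Repeat the key across the ciphertext: CZJCZJCZ
L(11)−C(2): 9 → J
J(9)−Z(25): -16≡10 → K
T(19)−J(9): 10 → K
M(12)−C(2): 10 → K
S(18)−Z(25): -7≡19 → T
T(19)−J(9): 10 → K
F(5)−C(2): 3 → D
C(2)−Z(25): -23≡3 → D

JKKKTKDD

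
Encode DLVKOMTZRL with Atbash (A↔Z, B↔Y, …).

D(3) → W(22)
L(11) → O(14)
V(21) → E(4)
K(10) → P(15)
O(14) → L(11)
M(12) → N(13)
T(19) → G(6)
Z(25) → A(0)
R(17) → I(8)
L(11) → O(14)

WOEPLNGAIO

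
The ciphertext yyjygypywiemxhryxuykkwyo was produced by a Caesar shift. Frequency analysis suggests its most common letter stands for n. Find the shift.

11

The most frequent ciphertext letter is y (appears 8 times).
y is position 24; n is position 13.
Shift = 11.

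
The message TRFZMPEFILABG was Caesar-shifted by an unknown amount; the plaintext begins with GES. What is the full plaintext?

From the crib: T(19)−G(6)=13, so the shift is 13.
Subtract 13 from each ciphertext letter:
T(19): 19−13=6 → G
R(17): 17−13=4 → E
F(5): 5−13=-8≡18 → S
Z(25): 25−13=12 → M
M(12): 12−13=-1≡25 → Z
P(15): 15−13=2 → C
E(4): 4−13=-9≡17 → R
F(5): 5−13=-8≡18 → S
I(8): 8−13=-5≡21 → V
L(11): 11−13=-2≡24 → Y
A(0): 0−13=-13≡13 → N
B(1): 1−13=-12≡14 → O
G(6): 6−13=-7≡19 → T

GESMZCRSVYNOT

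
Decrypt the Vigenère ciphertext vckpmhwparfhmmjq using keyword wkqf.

zsukqxgkehpcqctl

Repeat the key across the ciphertext: wkqfwkqfwkqfwkqf
v(21)−w(22): -1≡25 → z
c(2)−k(10): -8≡18 → s
k(10)−q(16): -6≡20 → u
p(15)−f(5): 10 → k
m(12)−w(22): -10≡16 → q
h(7)−k(10): -3≡23 → x
w(22)−q(16): 6 → g
p(15)−f(5): 10 → k
a(0)−w(22): -22≡4 → e
r(17)−k(10): 7 → h
f(5)−q(16): -11≡15 → p
h(7)−f(5): 2 → c
m(12)−w(22): -10≡16 → q
m(12)−k(10): 2 → c
j(9)−q(16): -7≡19 → t
q(16)−f(5): 11 → l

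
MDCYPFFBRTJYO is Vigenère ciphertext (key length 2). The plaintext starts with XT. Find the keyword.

PK

Subtract each crib letter from the matching ciphertext letter (mod 26):
M(12)−X(23)=-11≡15 → P
D(3)−T(19)=-16≡10 → K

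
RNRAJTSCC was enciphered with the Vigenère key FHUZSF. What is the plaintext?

Repeat the key across the ciphertext: FHUZSFFHU
R(17)−F(5): 12 → M
N(13)−H(7): 6 → G
R(17)−U(20): -3≡23 → X
A(0)−Z(25): -25≡1 → B
J(9)−S(18): -9≡17 → R
T(19)−F(5): 14 → O
S(18)−F(5): 13 → N
C(2)−H(7): -5≡21 → V
C(2)−U(20): -18≡8 → I

MGXBRONVI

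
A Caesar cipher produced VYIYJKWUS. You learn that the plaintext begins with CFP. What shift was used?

19

From the crib: V(21)−C(2)=19, so the shift is 19.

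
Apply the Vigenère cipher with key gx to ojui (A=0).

ugaf

Repeat the key across the message: gxgx
o(14)+g(6): 20 → u
j(9)+x(23): 32≡6 → g
u(20)+g(6): 26≡0 → a
i(8)+x(23): 31≡5 → f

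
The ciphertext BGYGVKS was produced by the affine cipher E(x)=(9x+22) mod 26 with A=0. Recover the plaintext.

The inverse of 9 mod 26 is 3, since 9·3=27≡1. Apply D(y)=3·(y−22) mod 26:
B(1): 3·(1−22)=-63≡15 → P
G(6): 3·(6−22)=-48≡4 → E
Y(24): 3·(24−22)=6 → G
G(6): 3·(6−22)=-48≡4 → E
V(21): 3·(21−22)=-3≡23 → X
K(10): 3·(10−22)=-36≡16 → Q
S(18): 3·(18−22)=-12≡14 → O

PEGEXQO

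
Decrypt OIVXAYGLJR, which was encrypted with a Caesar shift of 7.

HBOQTRZECK

O(14): 14−7=7 → H
I(8): 8−7=1 → B
V(21): 21−7=14 → O
X(23): 23−7=16 → Q
A(0): 0−7=-7≡19 → T
Y(24): 24−7=17 → R
G(6): 6−7=-1≡25 → Z
L(11): 11−7=4 → E
J(9): 9−7=2 → C
R(17): 17−7=10 → K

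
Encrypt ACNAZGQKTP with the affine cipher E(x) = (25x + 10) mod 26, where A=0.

A(0): 25·0+10=10 → K
C(2): 25·2+10=60≡8 → I
N(13): 25·13+10=335≡23 → X
A(0): 25·0+10=10 → K
Z(25): 25·25+10=635≡11 → L
G(6): 25·6+10=160≡4 → E
Q(16): 25·16+10=410≡20 → U
K(10): 25·10+10=260≡0 → A
T(19): 25·19+10=485≡17 → R
P(15): 25·15+10=385≡21 → V

KIXKLEUARV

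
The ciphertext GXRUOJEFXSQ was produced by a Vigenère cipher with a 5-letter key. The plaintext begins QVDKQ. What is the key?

QCOKY

Subtract each crib letter from the matching ciphertext letter (mod 26):
G(6)−Q(16)=-10≡16 → Q
X(23)−V(21)=2 → C
R(17)−D(3)=14 → O
U(20)−K(10)=10 → K
O(14)−Q(16)=-2≡24 → Y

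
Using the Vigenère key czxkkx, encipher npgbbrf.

podlloh

Repeat the key across the message: czxkkxc
n(13)+c(2): 15 → p
p(15)+z(25): 40≡14 → o
g(6)+x(23): 29≡3 → d
b(1)+k(10): 11 → l
b(1)+k(10): 11 → l
r(17)+x(23): 40≡14 → o
f(5)+c(2): 7 → h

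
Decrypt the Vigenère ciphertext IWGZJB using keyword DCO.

Repeat the key across the ciphertext: DCODCO
I(8)−D(3): 5 → F
W(22)−C(2): 20 → U
G(6)−O(14): -8≡18 → S
Z(25)−D(3): 22 → W
J(9)−C(2): 7 → H
B(1)−O(14): -13≡13 → N

FUSWHN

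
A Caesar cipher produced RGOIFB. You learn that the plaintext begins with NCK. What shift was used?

From the crib: R(17)−N(13)=4, so the shift is 4.

4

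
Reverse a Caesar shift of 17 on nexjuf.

wngsdo

n(13): 13−17=-4≡22 → w
e(4): 4−17=-13≡13 → n
x(23): 23−17=6 → g
j(9): 9−17=-8≡18 → s
u(20): 20−17=3 → d
f(5): 5−17=-12≡14 → o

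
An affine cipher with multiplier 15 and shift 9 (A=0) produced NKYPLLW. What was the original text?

CHBQOON

The inverse of 15 mod 26 is 7, since 15·7=105≡1. Apply D(y)=7·(y−9) mod 26:
N(13): 7·(13−9)=28≡2 → C
K(10): 7·(10−9)=7 → H
Y(24): 7·(24−9)=105≡1 → B
P(15): 7·(15−9)=42≡16 → Q
L(11): 7·(11−9)=14 → O
L(11): 7·(11−9)=14 → O
W(22): 7·(22−9)=91≡13 → N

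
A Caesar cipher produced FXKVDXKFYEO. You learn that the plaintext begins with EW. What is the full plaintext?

EWJUCWJEXDN

From the crib: F(5)−E(4)=1, so the shift is 1.
Subtract 1 from each ciphertext letter:
F(5): 5−1=4 → E
X(23): 23−1=22 → W
K(10): 10−1=9 → J
V(21): 21−1=20 → U
D(3): 3−1=2 → C
X(23): 23−1=22 → W
K(10): 10−1=9 → J
F(5): 5−1=4 → E
Y(24): 24−1=23 → X
E(4): 4−1=3 → D
O(14): 14−1=13 → N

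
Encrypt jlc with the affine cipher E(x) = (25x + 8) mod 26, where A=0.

j(9): 25·9+8=233≡25 → z
l(11): 25·11+8=283≡23 → x
c(2): 25·2+8=58≡6 → g

zxg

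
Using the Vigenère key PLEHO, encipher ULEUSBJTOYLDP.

JWIBGQUXVMAOT

Repeat the key across the message: PLEHOPLEHOPLE
U(20)+P(15): 35≡9 → J
L(11)+L(11): 22 → W
E(4)+E(4): 8 → I
U(20)+H(7): 27≡1 → B
S(18)+O(14): 32≡6 → G
B(1)+P(15): 16 → Q
J(9)+L(11): 20 → U
T(19)+E(4): 23 → X
O(14)+H(7): 21 → V
Y(24)+O(14): 38≡12 → M
L(11)+P(15): 26≡0 → A
D(3)+L(11): 14 → O
P(15)+E(4): 19 → T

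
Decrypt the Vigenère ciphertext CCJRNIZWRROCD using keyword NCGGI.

Repeat the key across the ciphertext: NCGGINCGGINCG
C(2)−N(13): -11≡15 → P
C(2)−C(2): 0 → A
J(9)−G(6): 3 → D
R(17)−G(6): 11 → L
N(13)−I(8): 5 → F
I(8)−N(13): -5≡21 → V
Z(25)−C(2): 23 → X
W(22)−G(6): 16 → Q
R(17)−G(6): 11 → L
R(17)−I(8): 9 → J
O(14)−N(13): 1 → B
C(2)−C(2): 0 → A
D(3)−G(6): -3≡23 → X

PADLFVXQLJBAX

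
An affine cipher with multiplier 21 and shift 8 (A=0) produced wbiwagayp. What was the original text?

The inverse of 21 mod 26 is 5, since 21·5=105≡1. Apply D(y)=5·(y−8) mod 26:
w(22): 5·(22−8)=70≡18 → s
b(1): 5·(1−8)=-35≡17 → r
i(8): 5·(8−8)=0 → a
w(22): 5·(22−8)=70≡18 → s
a(0): 5·(0−8)=-40≡12 → m
g(6): 5·(6−8)=-10≡16 → q
a(0): 5·(0−8)=-40≡12 → m
y(24): 5·(24−8)=80≡2 → c
p(15): 5·(15−8)=35≡9 → j

srasmqmcj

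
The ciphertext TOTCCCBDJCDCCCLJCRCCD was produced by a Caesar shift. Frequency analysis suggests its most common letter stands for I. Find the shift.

The most frequent ciphertext letter is C (appears 10 times).
C is position 2; I is position 8.
Shift = -6≡20.

20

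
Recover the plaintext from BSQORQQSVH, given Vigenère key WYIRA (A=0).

Repeat the key across the ciphertext: WYIRAWYIRA
B(1)−W(22): -21≡5 → F
S(18)−Y(24): -6≡20 → U
Q(16)−I(8): 8 → I
O(14)−R(17): -3≡23 → X
R(17)−A(0): 17 → R
Q(16)−W(22): -6≡20 → U
Q(16)−Y(24): -8≡18 → S
S(18)−I(8): 10 → K
V(21)−R(17): 4 → E
H(7)−A(0): 7 → H

FUIXRUSKEH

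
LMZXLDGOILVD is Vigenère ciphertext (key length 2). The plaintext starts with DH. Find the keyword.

IF

Subtract each crib letter from the matching ciphertext letter (mod 26):
L(11)−D(3)=8 → I
M(12)−H(7)=5 → F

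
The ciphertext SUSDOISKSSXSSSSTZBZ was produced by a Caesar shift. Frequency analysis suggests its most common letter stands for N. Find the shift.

The most frequent ciphertext letter is S (appears 9 times).
S is position 18; N is position 13.
Shift = 5.

5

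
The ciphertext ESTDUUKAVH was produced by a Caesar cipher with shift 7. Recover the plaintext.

E(4): 4−7=-3≡23 → X
S(18): 18−7=11 → L
T(19): 19−7=12 → M
D(3): 3−7=-4≡22 → W
U(20): 20−7=13 → N
U(20): 20−7=13 → N
K(10): 10−7=3 → D
A(0): 0−7=-7≡19 → T
V(21): 21−7=14 → O
H(7): 7−7=0 → A

XLMWNNDTOA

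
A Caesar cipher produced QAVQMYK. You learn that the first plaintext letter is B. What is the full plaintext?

BLGBXJV

From the crib: Q(16)−B(1)=15, so the shift is 15.
Subtract 15 from each ciphertext letter:
Q(16): 16−15=1 → B
A(0): 0−15=-15≡11 → L
V(21): 21−15=6 → G
Q(16): 16−15=1 → B
M(12): 12−15=-3≡23 → X
Y(24): 24−15=9 → J
K(10): 10−15=-5≡21 → V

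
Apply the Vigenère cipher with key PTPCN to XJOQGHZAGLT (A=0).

Repeat the key across the message: PTPCNPTPCNP
X(23)+P(15): 38≡12 → M
J(9)+T(19): 28≡2 → C
O(14)+P(15): 29≡3 → D
Q(16)+C(2): 18 → S
G(6)+N(13): 19 → T
H(7)+P(15): 22 → W
Z(25)+T(19): 44≡18 → S
A(0)+P(15): 15 → P
G(6)+C(2): 8 → I
L(11)+N(13): 24 → Y
T(19)+P(15): 34≡8 → I

MCDSTWSPIYI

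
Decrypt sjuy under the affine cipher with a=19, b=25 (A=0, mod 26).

The inverse of 19 mod 26 is 11, since 19·11=209≡1. Apply D(y)=11·(y−25) mod 26:
s(18): 11·(18−25)=-77≡1 → b
j(9): 11·(9−25)=-176≡6 → g
u(20): 11·(20−25)=-55≡23 → x
y(24): 11·(24−25)=-11≡15 → p

bgxp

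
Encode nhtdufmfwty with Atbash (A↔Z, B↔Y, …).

msgwfunudgb

n(13) → m(12)
h(7) → s(18)
t(19) → g(6)
d(3) → w(22)
u(20) → f(5)
f(5) → u(20)
m(12) → n(13)
f(5) → u(20)
w(22) → d(3)
t(19) → g(6)
y(24) → b(1)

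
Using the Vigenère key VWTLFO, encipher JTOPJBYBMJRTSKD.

EPHAOPTXFUWHNGW

Repeat the key across the message: VWTLFOVWTLFOVWT
J(9)+V(21): 30≡4 → E
T(19)+W(22): 41≡15 → P
O(14)+T(19): 33≡7 → H
P(15)+L(11): 26≡0 → A
J(9)+F(5): 14 → O
B(1)+O(14): 15 → P
Y(24)+V(21): 45≡19 → T
B(1)+W(22): 23 → X
M(12)+T(19): 31≡5 → F
J(9)+L(11): 20 → U
R(17)+F(5): 22 → W
T(19)+O(14): 33≡7 → H
S(18)+V(21): 39≡13 → N
K(10)+W(22): 32≡6 → G
D(3)+T(19): 22 → W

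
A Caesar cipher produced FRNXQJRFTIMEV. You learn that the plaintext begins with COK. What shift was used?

3

From the crib: F(5)−C(2)=3, so the shift is 3.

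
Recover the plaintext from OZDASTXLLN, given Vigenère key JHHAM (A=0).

Repeat the key across the ciphertext: JHHAMJHHAM
O(14)−J(9): 5 → F
Z(25)−H(7): 18 → S
D(3)−H(7): -4≡22 → W
A(0)−A(0): 0 → A
S(18)−M(12): 6 → G
T(19)−J(9): 10 → K
X(23)−H(7): 16 → Q
L(11)−H(7): 4 → E
L(11)−A(0): 11 → L
N(13)−M(12): 1 → B

FSWAGKQELB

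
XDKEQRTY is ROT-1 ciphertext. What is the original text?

WCJDPQSX

X(23): 23−1=22 → W
D(3): 3−1=2 → C
K(10): 10−1=9 → J
E(4): 4−1=3 → D
Q(16): 16−1=15 → P
R(17): 17−1=16 → Q
T(19): 19−1=18 → S
Y(24): 24−1=23 → X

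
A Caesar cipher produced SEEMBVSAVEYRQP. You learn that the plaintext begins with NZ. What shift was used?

5

From the crib: S(18)−N(13)=5, so the shift is 5.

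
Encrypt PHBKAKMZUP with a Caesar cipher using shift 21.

P(15): 15+21=36≡10 → K
H(7): 7+21=28≡2 → C
B(1): 1+21=22 → W
K(10): 10+21=31≡5 → F
A(0): 0+21=21 → V
K(10): 10+21=31≡5 → F
M(12): 12+21=33≡7 → H
Z(25): 25+21=46≡20 → U
U(20): 20+21=41≡15 → P
P(15): 15+21=36≡10 → K

KCWFVFHUPK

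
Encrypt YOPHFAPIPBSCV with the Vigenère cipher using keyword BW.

ZKQDGWQEQXTYW

Repeat the key across the message: BWBWBWBWBWBWB
Y(24)+B(1): 25 → Z
O(14)+W(22): 36≡10 → K
P(15)+B(1): 16 → Q
H(7)+W(22): 29≡3 → D
F(5)+B(1): 6 → G
A(0)+W(22): 22 → W
P(15)+B(1): 16 → Q
I(8)+W(22): 30≡4 → E
P(15)+B(1): 16 → Q
B(1)+W(22): 23 → X
S(18)+B(1): 19 → T
C(2)+W(22): 24 → Y
V(21)+B(1): 22 → W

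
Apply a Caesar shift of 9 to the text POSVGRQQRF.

P(15): 15+9=24 → Y
O(14): 14+9=23 → X
S(18): 18+9=27≡1 → B
V(21): 21+9=30≡4 → E
G(6): 6+9=15 → P
R(17): 17+9=26≡0 → A
Q(16): 16+9=25 → Z
Q(16): 16+9=25 → Z
R(17): 17+9=26≡0 → A
F(5): 5+9=14 → O

YXBEPAZZAO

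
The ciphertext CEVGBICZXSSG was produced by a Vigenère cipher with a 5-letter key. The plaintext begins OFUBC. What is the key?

Subtract each crib letter from the matching ciphertext letter (mod 26):
C(2)−O(14)=-12≡14 → O
E(4)−F(5)=-1≡25 → Z
V(21)−U(20)=1 → B
G(6)−B(1)=5 → F
B(1)−C(2)=-1≡25 → Z

OZBFZ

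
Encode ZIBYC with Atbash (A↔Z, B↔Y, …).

Z(25) → A(0)
I(8) → R(17)
B(1) → Y(24)
Y(24) → B(1)
C(2) → X(23)

ARYBX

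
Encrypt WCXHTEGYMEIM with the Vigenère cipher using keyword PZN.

LBKWSRVXZTHZ

Repeat the key across the message: PZNPZNPZNPZN
W(22)+P(15): 37≡11 → L
C(2)+Z(25): 27≡1 → B
X(23)+N(13): 36≡10 → K
H(7)+P(15): 22 → W
T(19)+Z(25): 44≡18 → S
E(4)+N(13): 17 → R
G(6)+P(15): 21 → V
Y(24)+Z(25): 49≡23 → X
M(12)+N(13): 25 → Z
E(4)+P(15): 19 → T
I(8)+Z(25): 33≡7 → H
M(12)+N(13): 25 → Z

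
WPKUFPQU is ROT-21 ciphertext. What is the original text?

W(22): 22−21=1 → B
P(15): 15−21=-6≡20 → U
K(10): 10−21=-11≡15 → P
U(20): 20−21=-1≡25 → Z
F(5): 5−21=-16≡10 → K
P(15): 15−21=-6≡20 → U
Q(16): 16−21=-5≡21 → V
U(20): 20−21=-1≡25 → Z

BUPZKUVZ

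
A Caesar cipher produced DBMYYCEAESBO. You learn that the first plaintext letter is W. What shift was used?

From the crib: D(3)−W(22)=-19≡7, so the shift is 7.

7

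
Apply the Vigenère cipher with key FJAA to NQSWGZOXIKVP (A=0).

SZSWLIOXNTVP

Repeat the key across the message: FJAAFJAAFJAA
N(13)+F(5): 18 → S
Q(16)+J(9): 25 → Z
S(18)+A(0): 18 → S
W(22)+A(0): 22 → W
G(6)+F(5): 11 → L
Z(25)+J(9): 34≡8 → I
O(14)+A(0): 14 → O
X(23)+A(0): 23 → X
I(8)+F(5): 13 → N
K(10)+J(9): 19 → T
V(21)+A(0): 21 → V
P(15)+A(0): 15 → P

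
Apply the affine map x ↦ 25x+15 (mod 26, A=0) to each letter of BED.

OLM

B(1): 25·1+15=40≡14 → O
E(4): 25·4+15=115≡11 → L
D(3): 25·3+15=90≡12 → M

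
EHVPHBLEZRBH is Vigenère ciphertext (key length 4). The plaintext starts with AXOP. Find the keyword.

Subtract each crib letter from the matching ciphertext letter (mod 26):
E(4)−A(0)=4 → E
H(7)−X(23)=-16≡10 → K
V(21)−O(14)=7 → H
P(15)−P(15)=0 → A

EKHA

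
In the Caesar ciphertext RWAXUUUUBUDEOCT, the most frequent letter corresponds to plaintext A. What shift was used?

20

The most frequent ciphertext letter is U (appears 5 times).
U is position 20; A is position 0.
Shift = 20.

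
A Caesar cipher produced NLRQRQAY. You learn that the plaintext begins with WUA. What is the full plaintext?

From the crib: N(13)−W(22)=-9≡17, so the shift is 17.
Subtract 17 from each ciphertext letter:
N(13): 13−17=-4≡22 → W
L(11): 11−17=-6≡20 → U
R(17): 17−17=0 → A
Q(16): 16−17=-1≡25 → Z
R(17): 17−17=0 → A
Q(16): 16−17=-1≡25 → Z
A(0): 0−17=-17≡9 → J
Y(24): 24−17=7 → H

WUAZAZJH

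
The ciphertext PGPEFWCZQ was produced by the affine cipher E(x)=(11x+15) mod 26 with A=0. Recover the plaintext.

ALAZSDNIT

The inverse of 11 mod 26 is 19, since 11·19=209≡1. Apply D(y)=19·(y−15) mod 26:
P(15): 19·(15−15)=0 → A
G(6): 19·(6−15)=-171≡11 → L
P(15): 19·(15−15)=0 → A
E(4): 19·(4−15)=-209≡25 → Z
F(5): 19·(5−15)=-190≡18 → S
W(22): 19·(22−15)=133≡3 → D
C(2): 19·(2−15)=-247≡13 → N
Z(25): 19·(25−15)=190≡8 → I
Q(16): 19·(16−15)=19 → T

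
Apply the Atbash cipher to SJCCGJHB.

HQXXTQSY

S(18) → H(7)
J(9) → Q(16)
C(2) → X(23)
C(2) → X(23)
G(6) → T(19)
J(9) → Q(16)
H(7) → S(18)
B(1) → Y(24)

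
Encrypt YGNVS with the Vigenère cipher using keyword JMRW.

Repeat the key across the message: JMRWJ
Y(24)+J(9): 33≡7 → H
G(6)+M(12): 18 → S
N(13)+R(17): 30≡4 → E
V(21)+W(22): 43≡17 → R
S(18)+J(9): 27≡1 → B

HSERB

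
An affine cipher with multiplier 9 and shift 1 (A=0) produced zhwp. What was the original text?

uslq

The inverse of 9 mod 26 is 3, since 9·3=27≡1. Apply D(y)=3·(y−1) mod 26:
z(25): 3·(25−1)=72≡20 → u
h(7): 3·(7−1)=18 → s
w(22): 3·(22−1)=63≡11 → l
p(15): 3·(15−1)=42≡16 → q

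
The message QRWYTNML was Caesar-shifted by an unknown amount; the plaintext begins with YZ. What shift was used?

From the crib: Q(16)−Y(24)=-8≡18, so the shift is 18.

18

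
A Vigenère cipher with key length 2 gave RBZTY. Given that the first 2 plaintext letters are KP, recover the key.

Subtract each crib letter from the matching ciphertext letter (mod 26):
R(17)−K(10)=7 → H
B(1)−P(15)=-14≡12 → M

HM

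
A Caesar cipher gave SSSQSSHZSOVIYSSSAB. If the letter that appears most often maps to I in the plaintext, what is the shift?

10

The most frequent ciphertext letter is S (appears 9 times).
S is position 18; I is position 8.
Shift = 10.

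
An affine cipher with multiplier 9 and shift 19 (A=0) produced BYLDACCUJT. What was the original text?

YPCEVBBDWA

The inverse of 9 mod 26 is 3, since 9·3=27≡1. Apply D(y)=3·(y−19) mod 26:
B(1): 3·(1−19)=-54≡24 → Y
Y(24): 3·(24−19)=15 → P
L(11): 3·(11−19)=-24≡2 → C
D(3): 3·(3−19)=-48≡4 → E
A(0): 3·(0−19)=-57≡21 → V
C(2): 3·(2−19)=-51≡1 → B
C(2): 3·(2−19)=-51≡1 → B
U(20): 3·(20−19)=3 → D
J(9): 3·(9−19)=-30≡22 → W
T(19): 3·(19−19)=0 → A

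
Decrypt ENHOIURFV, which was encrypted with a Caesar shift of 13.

RAUBVHESI

E(4): 4−13=-9≡17 → R
N(13): 13−13=0 → A
H(7): 7−13=-6≡20 → U
O(14): 14−13=1 → B
I(8): 8−13=-5≡21 → V
U(20): 20−13=7 → H
R(17): 17−13=4 → E
F(5): 5−13=-8≡18 → S
V(21): 21−13=8 → I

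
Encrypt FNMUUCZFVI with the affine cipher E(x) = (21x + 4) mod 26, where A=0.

FRWIIUJFDQ

F(5): 21·5+4=109≡5 → F
N(13): 21·13+4=277≡17 → R
M(12): 21·12+4=256≡22 → W
U(20): 21·20+4=424≡8 → I
U(20): 21·20+4=424≡8 → I
C(2): 21·2+4=46≡20 → U
Z(25): 21·25+4=529≡9 → J
F(5): 21·5+4=109≡5 → F
V(21): 21·21+4=445≡3 → D
I(8): 21·8+4=172≡16 → Q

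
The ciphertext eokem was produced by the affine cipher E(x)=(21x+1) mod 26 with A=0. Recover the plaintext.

The inverse of 21 mod 26 is 5, since 21·5=105≡1. Apply D(y)=5·(y−1) mod 26:
e(4): 5·(4−1)=15 → p
o(14): 5·(14−1)=65≡13 → n
k(10): 5·(10−1)=45≡19 → t
e(4): 5·(4−1)=15 → p
m(12): 5·(12−1)=55≡3 → d

pntpd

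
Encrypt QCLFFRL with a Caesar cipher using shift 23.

NZICCOI

Q(16): 16+23=39≡13 → N
C(2): 2+23=25 → Z
L(11): 11+23=34≡8 → I
F(5): 5+23=28≡2 → C
F(5): 5+23=28≡2 → C
R(17): 17+23=40≡14 → O
L(11): 11+23=34≡8 → I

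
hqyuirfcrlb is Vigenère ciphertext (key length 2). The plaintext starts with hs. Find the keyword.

ay

Subtract each crib letter from the matching ciphertext letter (mod 26):
h(7)−h(7)=0 → a
q(16)−s(18)=-2≡24 → y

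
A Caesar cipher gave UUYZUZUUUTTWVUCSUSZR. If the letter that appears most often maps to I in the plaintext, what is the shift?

12

The most frequent ciphertext letter is U (appears 8 times).
U is position 20; I is position 8.
Shift = 12.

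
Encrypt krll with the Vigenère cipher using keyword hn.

resy

Repeat the key across the message: hnhn
k(10)+h(7): 17 → r
r(17)+n(13): 30≡4 → e
l(11)+h(7): 18 → s
l(11)+n(13): 24 → y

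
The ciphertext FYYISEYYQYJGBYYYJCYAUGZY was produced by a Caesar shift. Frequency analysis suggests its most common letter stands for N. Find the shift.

11

The most frequent ciphertext letter is Y (appears 10 times).
Y is position 24; N is position 13.
Shift = 11.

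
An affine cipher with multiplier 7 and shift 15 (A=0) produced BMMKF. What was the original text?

YHHDG

The inverse of 7 mod 26 is 15, since 7·15=105≡1. Apply D(y)=15·(y−15) mod 26:
B(1): 15·(1−15)=-210≡24 → Y
M(12): 15·(12−15)=-45≡7 → H
M(12): 15·(12−15)=-45≡7 → H
K(10): 15·(10−15)=-75≡3 → D
F(5): 15·(5−15)=-150≡6 → G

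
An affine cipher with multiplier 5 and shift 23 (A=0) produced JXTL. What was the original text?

SAUI

The inverse of 5 mod 26 is 21, since 5·21=105≡1. Apply D(y)=21·(y−23) mod 26:
J(9): 21·(9−23)=-294≡18 → S
X(23): 21·(23−23)=0 → A
T(19): 21·(19−23)=-84≡20 → U
L(11): 21·(11−23)=-252≡8 → I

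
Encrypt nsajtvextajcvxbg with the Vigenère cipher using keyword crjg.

Repeat the key across the message: crjgcrjgcrjgcrjg
n(13)+c(2): 15 → p
s(18)+r(17): 35≡9 → j
a(0)+j(9): 9 → j
j(9)+g(6): 15 → p
t(19)+c(2): 21 → v
v(21)+r(17): 38≡12 → m
e(4)+j(9): 13 → n
x(23)+g(6): 29≡3 → d
t(19)+c(2): 21 → v
a(0)+r(17): 17 → r
j(9)+j(9): 18 → s
c(2)+g(6): 8 → i
v(21)+c(2): 23 → x
x(23)+r(17): 40≡14 → o
b(1)+j(9): 10 → k
g(6)+g(6): 12 → m

pjjpvmndvrsixokm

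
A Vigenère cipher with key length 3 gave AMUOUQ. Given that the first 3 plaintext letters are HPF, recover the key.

Subtract each crib letter from the matching ciphertext letter (mod 26):
A(0)−H(7)=-7≡19 → T
M(12)−P(15)=-3≡23 → X
U(20)−F(5)=15 → P

TXP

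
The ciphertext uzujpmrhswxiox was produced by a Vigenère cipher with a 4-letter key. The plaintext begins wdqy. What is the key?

Subtract each crib letter from the matching ciphertext letter (mod 26):
u(20)−w(22)=-2≡24 → y
z(25)−d(3)=22 → w
u(20)−q(16)=4 → e
j(9)−y(24)=-15≡11 → l

ywel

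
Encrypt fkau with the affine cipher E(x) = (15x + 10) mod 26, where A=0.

f(5): 15·5+10=85≡7 → h
k(10): 15·10+10=160≡4 → e
a(0): 15·0+10=10 → k
u(20): 15·20+10=310≡24 → y

heky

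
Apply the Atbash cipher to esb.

vhy

e(4) → v(21)
s(18) → h(7)
b(1) → y(24)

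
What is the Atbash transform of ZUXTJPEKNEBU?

Z(25) → A(0)
U(20) → F(5)
X(23) → C(2)
T(19) → G(6)
J(9) → Q(16)
P(15) → K(10)
E(4) → V(21)
K(10) → P(15)
N(13) → M(12)
E(4) → V(21)
B(1) → Y(24)
U(20) → F(5)

AFCGQKVPMVYF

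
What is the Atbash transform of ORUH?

LIFS

O(14) → L(11)
R(17) → I(8)
U(20) → F(5)
H(7) → S(18)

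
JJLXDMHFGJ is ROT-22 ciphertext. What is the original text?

J(9): 9−22=-13≡13 → N
J(9): 9−22=-13≡13 → N
L(11): 11−22=-11≡15 → P
X(23): 23−22=1 → B
D(3): 3−22=-19≡7 → H
M(12): 12−22=-10≡16 → Q
H(7): 7−22=-15≡11 → L
F(5): 5−22=-17≡9 → J
G(6): 6−22=-16≡10 → K
J(9): 9−22=-13≡13 → N

NNPBHQLJKN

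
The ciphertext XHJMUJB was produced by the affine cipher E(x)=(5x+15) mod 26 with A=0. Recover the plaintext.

MOEPBES

The inverse of 5 mod 26 is 21, since 5·21=105≡1. Apply D(y)=21·(y−15) mod 26:
X(23): 21·(23−15)=168≡12 → M
H(7): 21·(7−15)=-168≡14 → O
J(9): 21·(9−15)=-126≡4 → E
M(12): 21·(12−15)=-63≡15 → P
U(20): 21·(20−15)=105≡1 → B
J(9): 21·(9−15)=-126≡4 → E
B(1): 21·(1−15)=-294≡18 → S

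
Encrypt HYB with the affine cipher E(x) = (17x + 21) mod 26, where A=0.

KNM

H(7): 17·7+21=140≡10 → K
Y(24): 17·24+21=429≡13 → N
B(1): 17·1+21=38≡12 → M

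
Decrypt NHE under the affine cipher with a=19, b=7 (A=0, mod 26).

OAT

The inverse of 19 mod 26 is 11, since 19·11=209≡1. Apply D(y)=11·(y−7) mod 26:
N(13): 11·(13−7)=66≡14 → O
H(7): 11·(7−7)=0 → A
E(4): 11·(4−7)=-33≡19 → T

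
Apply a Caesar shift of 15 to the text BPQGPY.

B(1): 1+15=16 → Q
P(15): 15+15=30≡4 → E
Q(16): 16+15=31≡5 → F
G(6): 6+15=21 → V
P(15): 15+15=30≡4 → E
Y(24): 24+15=39≡13 → N

QEFVEN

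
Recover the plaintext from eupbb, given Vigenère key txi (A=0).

lxhie

Repeat the key across the ciphertext: txitx
e(4)−t(19): -15≡11 → l
u(20)−x(23): -3≡23 → x
p(15)−i(8): 7 → h
b(1)−t(19): -18≡8 → i
b(1)−x(23): -22≡4 → e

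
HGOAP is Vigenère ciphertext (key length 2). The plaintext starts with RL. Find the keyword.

QV

Subtract each crib letter from the matching ciphertext letter (mod 26):
H(7)−R(17)=-10≡16 → Q
G(6)−L(11)=-5≡21 → V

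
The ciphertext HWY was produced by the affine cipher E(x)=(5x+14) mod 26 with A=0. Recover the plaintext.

JMC

The inverse of 5 mod 26 is 21, since 5·21=105≡1. Apply D(y)=21·(y−14) mod 26:
H(7): 21·(7−14)=-147≡9 → J
W(22): 21·(22−14)=168≡12 → M
Y(24): 21·(24−14)=210≡2 → C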